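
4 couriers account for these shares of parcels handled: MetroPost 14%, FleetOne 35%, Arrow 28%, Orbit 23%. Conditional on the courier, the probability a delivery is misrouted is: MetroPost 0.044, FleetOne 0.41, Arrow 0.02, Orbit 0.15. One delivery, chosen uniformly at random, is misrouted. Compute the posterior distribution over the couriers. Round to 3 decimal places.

Unnormalized posteriors (prior × likelihood):
  MetroPost: 0.14 × 0.044 = 0.00616
  FleetOne: 0.35 × 0.41 = 0.1435
  Arrow: 0.28 × 0.02 = 0.0056
  Orbit: 0.23 × 0.15 = 0.0345
Sum = 0.18976.
P(MetroPost | misrouted) = 0.00616/0.18976 ≈ 0.032
P(FleetOne | misrouted) = 0.1435/0.18976 ≈ 0.756
P(Arrow | misrouted) = 0.0056/0.18976 ≈ 0.030
P(Orbit | misrouted) = 0.0345/0.18976 ≈ 0.182

MetroPost 0.032, FleetOne 0.756, Arrow 0.030, Orbit 0.182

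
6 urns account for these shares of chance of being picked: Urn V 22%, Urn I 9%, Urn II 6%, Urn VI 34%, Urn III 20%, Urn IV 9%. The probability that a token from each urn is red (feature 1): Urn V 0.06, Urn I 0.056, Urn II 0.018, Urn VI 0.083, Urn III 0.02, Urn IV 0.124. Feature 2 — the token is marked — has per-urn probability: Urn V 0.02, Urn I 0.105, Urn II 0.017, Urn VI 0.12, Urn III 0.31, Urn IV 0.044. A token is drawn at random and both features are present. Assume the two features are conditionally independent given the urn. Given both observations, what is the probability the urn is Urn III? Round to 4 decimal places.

0.2091

Prior × likelihood for each hypothesis:
  Urn V: 0.22 × 0.06 × 0.02 = 0.000264
  Urn I: 0.09 × 0.056 × 0.105 = 0.0005292
  Urn II: 0.06 × 0.018 × 0.017 = 0.00001836
  Urn VI: 0.34 × 0.083 × 0.12 = 0.0033864
  Urn III: 0.2 × 0.02 × 0.31 = 0.00124
  Urn IV: 0.09 × 0.124 × 0.044 = 0.00049104
Total = 0.005929.
P(Urn III | evidence) = 0.00124 / 0.005929 ≈ 0.2091.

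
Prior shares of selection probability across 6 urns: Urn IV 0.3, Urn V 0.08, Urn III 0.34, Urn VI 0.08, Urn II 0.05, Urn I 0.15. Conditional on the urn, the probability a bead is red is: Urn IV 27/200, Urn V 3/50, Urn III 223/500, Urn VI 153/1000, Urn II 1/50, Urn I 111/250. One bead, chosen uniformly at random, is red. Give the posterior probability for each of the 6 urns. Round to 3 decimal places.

Urn IV 0.146, Urn V 0.017, Urn III 0.548, Urn VI 0.044, Urn II 0.004, Urn I 0.241

Prior × likelihood for each hypothesis:
  Urn IV: 0.3 × 0.135 = 0.0405
  Urn V: 0.08 × 0.06 = 0.0048
  Urn III: 0.34 × 0.446 = 0.15164
  Urn VI: 0.08 × 0.153 = 0.01224
  Urn II: 0.05 × 0.02 = 0.001
  Urn I: 0.15 × 0.444 = 0.0666
Total = 0.27678.
P(Urn IV | red) = 0.0405/0.27678 ≈ 0.146
P(Urn V | red) = 0.0048/0.27678 ≈ 0.017
P(Urn III | red) = 0.15164/0.27678 ≈ 0.548
P(Urn VI | red) = 0.01224/0.27678 ≈ 0.044
P(Urn II | red) = 0.001/0.27678 ≈ 0.004
P(Urn I | red) = 0.0666/0.27678 ≈ 0.241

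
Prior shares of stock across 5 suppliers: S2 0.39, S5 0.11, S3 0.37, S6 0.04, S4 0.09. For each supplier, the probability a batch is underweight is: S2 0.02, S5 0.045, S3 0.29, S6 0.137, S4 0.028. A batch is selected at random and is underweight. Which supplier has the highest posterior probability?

Unnormalized posteriors (prior × likelihood):
  S2: 0.39 × 0.02 = 0.0078
  S5: 0.11 × 0.045 = 0.00495
  S3: 0.37 × 0.29 = 0.1073
  S6: 0.04 × 0.137 = 0.00548
  S4: 0.09 × 0.028 = 0.00252
Normalizing constant = 0.12805.
Largest term belongs to S3, so S3 is most probable.

S3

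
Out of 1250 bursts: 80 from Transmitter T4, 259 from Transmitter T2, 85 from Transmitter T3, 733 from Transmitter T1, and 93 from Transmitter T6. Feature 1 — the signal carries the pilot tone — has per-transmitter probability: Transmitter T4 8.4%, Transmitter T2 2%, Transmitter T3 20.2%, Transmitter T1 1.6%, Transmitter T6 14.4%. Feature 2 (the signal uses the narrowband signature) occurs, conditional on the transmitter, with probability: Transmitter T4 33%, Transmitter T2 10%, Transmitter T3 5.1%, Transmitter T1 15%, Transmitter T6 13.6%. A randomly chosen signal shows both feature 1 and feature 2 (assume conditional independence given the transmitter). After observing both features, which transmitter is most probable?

Transmitter T4

Unnormalized posteriors (prior × likelihood):
  Transmitter T4: 0.064 × 0.084 × 0.33 = 0.00177408
  Transmitter T2: 0.2072 × 0.02 × 0.1 = 0.0004144
  Transmitter T3: 0.068 × 0.202 × 0.051 = 0.000700536
  Transmitter T1: 0.5864 × 0.016 × 0.15 = 0.00140736
  Transmitter T6: 0.0744 × 0.144 × 0.136 = 0.0014570496
Normalizing constant = 0.0057534256.
Largest term belongs to Transmitter T4, so Transmitter T4 is most probable.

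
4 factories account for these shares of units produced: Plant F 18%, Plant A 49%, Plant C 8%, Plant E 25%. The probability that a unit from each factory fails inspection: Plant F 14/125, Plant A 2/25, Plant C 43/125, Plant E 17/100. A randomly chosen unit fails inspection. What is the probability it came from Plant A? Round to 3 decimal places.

Unnormalized posteriors (prior × likelihood):
  Plant F: 0.18 × 0.112 = 0.02016
  Plant A: 0.49 × 0.08 = 0.0392
  Plant C: 0.08 × 0.344 = 0.02752
  Plant E: 0.25 × 0.17 = 0.0425
Sum = 0.12938.
P(Plant A | evidence) = 0.0392 / 0.12938 ≈ 0.303.

0.303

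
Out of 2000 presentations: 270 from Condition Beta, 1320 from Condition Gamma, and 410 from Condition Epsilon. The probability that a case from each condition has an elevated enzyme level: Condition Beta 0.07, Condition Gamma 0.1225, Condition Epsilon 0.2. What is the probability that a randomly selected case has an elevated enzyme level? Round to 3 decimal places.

0.131

Compute prior × likelihood for every hypothesis:
  Condition Beta: 0.135 × 0.07 = 0.00945
  Condition Gamma: 0.66 × 0.1225 = 0.08085
  Condition Epsilon: 0.205 × 0.2 = 0.041
P(elevated) = 0.00945 + 0.08085 + 0.041 = 0.1313 → 0.131.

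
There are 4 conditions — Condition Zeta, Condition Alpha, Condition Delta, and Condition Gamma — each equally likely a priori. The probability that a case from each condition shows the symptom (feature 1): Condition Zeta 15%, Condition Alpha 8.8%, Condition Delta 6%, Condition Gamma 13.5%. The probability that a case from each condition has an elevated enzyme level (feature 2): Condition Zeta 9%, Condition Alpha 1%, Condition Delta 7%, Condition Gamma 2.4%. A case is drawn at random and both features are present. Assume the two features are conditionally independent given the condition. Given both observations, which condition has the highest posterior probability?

Condition Zeta

Since the prior is uniform, the posterior is proportional to the likelihood:
  Condition Zeta: 0.15 × 0.09 = 0.0135
  Condition Alpha: 0.088 × 0.01 = 0.00088
  Condition Delta: 0.06 × 0.07 = 0.0042
  Condition Gamma: 0.135 × 0.024 = 0.00324
Total = 0.02182.
Largest term belongs to Condition Zeta, so Condition Zeta is most probable.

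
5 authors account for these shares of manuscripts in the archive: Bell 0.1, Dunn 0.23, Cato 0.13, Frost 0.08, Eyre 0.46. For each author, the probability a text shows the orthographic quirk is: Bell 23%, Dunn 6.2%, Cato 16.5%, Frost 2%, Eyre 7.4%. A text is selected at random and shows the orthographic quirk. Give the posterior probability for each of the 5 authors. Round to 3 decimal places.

By Bayes' rule, posterior ∝ prior × likelihood:
  Bell: 0.1 × 0.23 = 0.023
  Dunn: 0.23 × 0.062 = 0.01426
  Cato: 0.13 × 0.165 = 0.02145
  Frost: 0.08 × 0.02 = 0.0016
  Eyre: 0.46 × 0.074 = 0.03404
Sum = 0.09435.
P(Bell | quirk) = 0.023/0.09435 ≈ 0.244
P(Dunn | quirk) = 0.01426/0.09435 ≈ 0.151
P(Cato | quirk) = 0.02145/0.09435 ≈ 0.227
P(Frost | quirk) = 0.0016/0.09435 ≈ 0.017
P(Eyre | quirk) = 0.03404/0.09435 ≈ 0.361
(Check: 0.244+0.151+0.227+0.017+0.361 = 1.000.)

Bell 0.244, Dunn 0.151, Cato 0.227, Frost 0.017, Eyre 0.361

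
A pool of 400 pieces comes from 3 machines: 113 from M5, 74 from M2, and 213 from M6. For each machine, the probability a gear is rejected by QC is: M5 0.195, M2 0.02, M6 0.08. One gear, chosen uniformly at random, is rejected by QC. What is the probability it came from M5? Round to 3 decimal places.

0.543

Unnormalized posteriors (prior × likelihood):
  M5: 0.2825 × 0.195 = 0.0550875
  M2: 0.185 × 0.02 = 0.0037
  M6: 0.5325 × 0.08 = 0.0426
Normalizing constant = 0.1013875.
P(M5 | evidence) = 0.0550875 / 0.1013875 ≈ 0.543.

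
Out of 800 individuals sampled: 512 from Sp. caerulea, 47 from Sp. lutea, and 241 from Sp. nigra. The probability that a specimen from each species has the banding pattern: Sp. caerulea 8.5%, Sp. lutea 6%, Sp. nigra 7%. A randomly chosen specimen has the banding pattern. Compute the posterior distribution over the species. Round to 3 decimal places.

Unnormalized posteriors (prior × likelihood):
  Sp. caerulea: 0.64 × 0.085 = 0.0544
  Sp. lutea: 0.05875 × 0.06 = 0.003525
  Sp. nigra: 0.30125 × 0.07 = 0.0210875
Normalizing constant = 0.0790125.
P(Sp. caerulea | banded) = 0.0544/0.0790125 ≈ 0.688
P(Sp. lutea | banded) = 0.003525/0.0790125 ≈ 0.045
P(Sp. nigra | banded) = 0.0210875/0.0790125 ≈ 0.267
(Check: 0.688+0.045+0.267 = 1.000.)

Sp. caerulea 0.688, Sp. lutea 0.045, Sp. nigra 0.267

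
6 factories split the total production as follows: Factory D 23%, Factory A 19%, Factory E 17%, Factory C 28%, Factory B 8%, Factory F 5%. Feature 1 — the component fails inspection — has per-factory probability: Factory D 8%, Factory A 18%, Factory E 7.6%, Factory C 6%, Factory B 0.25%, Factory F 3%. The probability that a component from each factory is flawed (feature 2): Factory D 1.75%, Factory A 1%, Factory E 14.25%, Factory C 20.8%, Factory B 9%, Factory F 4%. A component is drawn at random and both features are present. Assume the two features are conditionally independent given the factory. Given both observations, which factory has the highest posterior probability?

Factory C

By Bayes' rule, posterior ∝ prior × likelihood:
  Factory D: 0.23 × 0.08 × 0.0175 = 0.000322
  Factory A: 0.19 × 0.18 × 0.01 = 0.000342
  Factory E: 0.17 × 0.076 × 0.1425 = 0.0018411
  Factory C: 0.28 × 0.06 × 0.208 = 0.0034944
  Factory B: 0.08 × 0.0025 × 0.09 = 0.000018
  Factory F: 0.05 × 0.03 × 0.04 = 0.00006
Total = 0.0060775.
Largest term belongs to Factory C, so Factory C is most probable.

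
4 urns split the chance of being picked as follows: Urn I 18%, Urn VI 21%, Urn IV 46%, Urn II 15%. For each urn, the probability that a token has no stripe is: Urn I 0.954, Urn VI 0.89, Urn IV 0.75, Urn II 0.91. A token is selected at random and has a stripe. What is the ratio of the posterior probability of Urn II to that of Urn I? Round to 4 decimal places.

1.6304

Taking complements, P(striped | each) = Urn I 0.046, Urn VI 0.11, Urn IV 0.25, Urn II 0.09.
By Bayes' rule, posterior ∝ prior × likelihood:
  Urn I: 0.18 × 0.046 = 0.00828
  Urn VI: 0.21 × 0.11 = 0.0231
  Urn IV: 0.46 × 0.25 = 0.115
  Urn II: 0.15 × 0.09 = 0.0135
Total = 0.15988.
The ratio is 0.0135 / 0.00828 (the normalizer cancels) = 1.6304.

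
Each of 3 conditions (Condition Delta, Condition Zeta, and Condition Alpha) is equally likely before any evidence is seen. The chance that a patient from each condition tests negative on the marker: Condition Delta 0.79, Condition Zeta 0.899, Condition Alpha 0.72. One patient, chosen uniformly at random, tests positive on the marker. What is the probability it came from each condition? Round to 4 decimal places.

Condition Delta 0.3553, Condition Zeta 0.1709, Condition Alpha 0.4738

Taking complements, P(marker-positive | each) = Condition Delta 0.21, Condition Zeta 0.101, Condition Alpha 0.28.
Since the prior is uniform, the posterior is proportional to the likelihood:
  Condition Delta: 0.21
  Condition Zeta: 0.101
  Condition Alpha: 0.28
Total = 0.591.
P(Condition Delta | marker-positive) = 0.21/0.591 ≈ 0.3553
P(Condition Zeta | marker-positive) = 0.101/0.591 ≈ 0.1709
P(Condition Alpha | marker-positive) = 0.28/0.591 ≈ 0.4738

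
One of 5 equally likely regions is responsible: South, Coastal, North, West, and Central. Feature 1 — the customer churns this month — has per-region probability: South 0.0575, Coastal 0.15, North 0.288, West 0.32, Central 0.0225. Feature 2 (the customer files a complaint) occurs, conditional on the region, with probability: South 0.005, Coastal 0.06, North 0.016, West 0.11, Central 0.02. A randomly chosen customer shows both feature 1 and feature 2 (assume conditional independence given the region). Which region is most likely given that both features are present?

With a uniform prior (1/5 each), posterior ∝ likelihood:
  South: 0.0575 × 0.005 = 0.0002875
  Coastal: 0.15 × 0.06 = 0.009
  North: 0.288 × 0.016 = 0.004608
  West: 0.32 × 0.11 = 0.0352
  Central: 0.0225 × 0.02 = 0.00045
Total = 0.0495455.
Largest term belongs to West, so West is most probable.

West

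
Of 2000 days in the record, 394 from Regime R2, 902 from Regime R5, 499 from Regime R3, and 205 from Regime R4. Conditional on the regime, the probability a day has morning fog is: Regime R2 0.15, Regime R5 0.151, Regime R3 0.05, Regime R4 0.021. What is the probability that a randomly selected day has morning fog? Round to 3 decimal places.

0.112

Prior × likelihood for each hypothesis:
  Regime R2: 0.197 × 0.15 = 0.02955
  Regime R5: 0.451 × 0.151 = 0.068101
  Regime R3: 0.2495 × 0.05 = 0.012475
  Regime R4: 0.1025 × 0.021 = 0.0021525
P(fog) = 0.02955 + 0.068101 + 0.012475 + 0.0021525 = 0.1122785 → 0.112.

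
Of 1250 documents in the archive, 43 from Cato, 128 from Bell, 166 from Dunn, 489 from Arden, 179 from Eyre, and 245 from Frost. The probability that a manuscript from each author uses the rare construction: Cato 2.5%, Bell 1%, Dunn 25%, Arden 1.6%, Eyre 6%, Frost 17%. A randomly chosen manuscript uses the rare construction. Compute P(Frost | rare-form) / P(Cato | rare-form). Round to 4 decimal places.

By Bayes' rule, posterior ∝ prior × likelihood:
  Cato: 0.0344 × 0.025 = 0.00086
  Bell: 0.1024 × 0.01 = 0.001024
  Dunn: 0.1328 × 0.25 = 0.0332
  Arden: 0.3912 × 0.016 = 0.0062592
  Eyre: 0.1432 × 0.06 = 0.008592
  Frost: 0.196 × 0.17 = 0.03332
Total = 0.0832552.
The ratio is 0.03332 / 0.00086 (the normalizer cancels) = 38.7442.

38.7442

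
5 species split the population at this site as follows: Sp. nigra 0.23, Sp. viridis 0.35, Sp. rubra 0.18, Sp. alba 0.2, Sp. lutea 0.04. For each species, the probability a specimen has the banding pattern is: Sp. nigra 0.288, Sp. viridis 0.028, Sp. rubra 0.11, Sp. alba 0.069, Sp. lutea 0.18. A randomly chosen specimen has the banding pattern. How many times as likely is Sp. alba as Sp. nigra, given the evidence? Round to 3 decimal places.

0.208

Prior × likelihood for each hypothesis:
  Sp. nigra: 0.23 × 0.288 = 0.06624
  Sp. viridis: 0.35 × 0.028 = 0.0098
  Sp. rubra: 0.18 × 0.11 = 0.0198
  Sp. alba: 0.2 × 0.069 = 0.0138
  Sp. lutea: 0.04 × 0.18 = 0.0072
Normalizing constant = 0.11684.
The ratio is 0.0138 / 0.06624 (the normalizer cancels) = 0.208.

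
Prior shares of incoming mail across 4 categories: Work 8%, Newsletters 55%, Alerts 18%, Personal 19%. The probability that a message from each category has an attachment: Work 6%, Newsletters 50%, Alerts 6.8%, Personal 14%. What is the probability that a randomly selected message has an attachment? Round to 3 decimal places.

Prior × likelihood for each hypothesis:
  Work: 0.08 × 0.06 = 0.0048
  Newsletters: 0.55 × 0.5 = 0.275
  Alerts: 0.18 × 0.068 = 0.01224
  Personal: 0.19 × 0.14 = 0.0266
P(attachment) = 0.0048 + 0.275 + 0.01224 + 0.0266 = 0.31864 → 0.319.

0.319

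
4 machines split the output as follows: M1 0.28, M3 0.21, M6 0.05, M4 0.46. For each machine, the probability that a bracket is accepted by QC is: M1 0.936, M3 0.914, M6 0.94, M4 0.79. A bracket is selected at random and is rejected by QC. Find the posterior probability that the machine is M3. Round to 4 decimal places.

0.1332

Taking complements, P(rejected | each) = M1 0.064, M3 0.086, M6 0.06, M4 0.21.
Compute prior × likelihood for every hypothesis:
  M1: 0.28 × 0.064 = 0.01792
  M3: 0.21 × 0.086 = 0.01806
  M6: 0.05 × 0.06 = 0.003
  M4: 0.46 × 0.21 = 0.0966
Sum = 0.13558.
P(M3 | evidence) = 0.01806 / 0.13558 ≈ 0.1332.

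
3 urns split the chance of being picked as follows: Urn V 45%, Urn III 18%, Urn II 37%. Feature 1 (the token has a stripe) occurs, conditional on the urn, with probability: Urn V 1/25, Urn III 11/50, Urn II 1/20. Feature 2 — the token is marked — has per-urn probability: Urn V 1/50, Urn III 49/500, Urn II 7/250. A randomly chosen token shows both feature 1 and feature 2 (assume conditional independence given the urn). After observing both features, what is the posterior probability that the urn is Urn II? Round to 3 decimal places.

0.109

Unnormalized posteriors (prior × likelihood):
  Urn V: 0.45 × 0.04 × 0.02 = 0.00036
  Urn III: 0.18 × 0.22 × 0.098 = 0.0038808
  Urn II: 0.37 × 0.05 × 0.028 = 0.000518
Normalizing constant = 0.0047588.
P(Urn II | evidence) = 0.000518 / 0.0047588 ≈ 0.109.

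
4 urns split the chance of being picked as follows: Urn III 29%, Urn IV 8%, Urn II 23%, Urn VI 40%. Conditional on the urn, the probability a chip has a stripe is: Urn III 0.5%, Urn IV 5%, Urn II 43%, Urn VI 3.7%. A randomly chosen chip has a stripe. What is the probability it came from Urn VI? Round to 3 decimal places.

By Bayes' rule, posterior ∝ prior × likelihood:
  Urn III: 0.29 × 0.005 = 0.00145
  Urn IV: 0.08 × 0.05 = 0.004
  Urn II: 0.23 × 0.43 = 0.0989
  Urn VI: 0.4 × 0.037 = 0.0148
Sum = 0.11915.
P(Urn VI | evidence) = 0.0148 / 0.11915 ≈ 0.124.

0.124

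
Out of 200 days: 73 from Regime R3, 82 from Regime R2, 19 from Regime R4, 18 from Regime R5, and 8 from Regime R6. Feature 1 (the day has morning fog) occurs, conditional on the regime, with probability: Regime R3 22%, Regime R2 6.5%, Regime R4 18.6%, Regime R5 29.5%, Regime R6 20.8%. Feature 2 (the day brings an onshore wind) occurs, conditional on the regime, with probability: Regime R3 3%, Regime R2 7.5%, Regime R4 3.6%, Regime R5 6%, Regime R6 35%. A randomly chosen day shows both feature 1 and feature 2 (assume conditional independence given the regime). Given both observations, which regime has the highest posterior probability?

Regime R6

Prior × likelihood for each hypothesis:
  Regime R3: 0.365 × 0.22 × 0.03 = 0.002409
  Regime R2: 0.41 × 0.065 × 0.075 = 0.00199875
  Regime R4: 0.095 × 0.186 × 0.036 = 0.00063612
  Regime R5: 0.09 × 0.295 × 0.06 = 0.001593
  Regime R6: 0.04 × 0.208 × 0.35 = 0.002912
Total = 0.00954887.
Largest term belongs to Regime R6, so Regime R6 is most probable.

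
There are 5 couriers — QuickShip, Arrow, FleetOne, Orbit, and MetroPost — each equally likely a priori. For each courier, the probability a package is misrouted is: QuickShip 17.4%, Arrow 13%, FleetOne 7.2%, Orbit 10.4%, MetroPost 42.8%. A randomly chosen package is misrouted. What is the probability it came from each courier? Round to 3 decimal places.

Since the prior is uniform, the posterior is proportional to the likelihood:
  QuickShip: 0.174
  Arrow: 0.13
  FleetOne: 0.072
  Orbit: 0.104
  MetroPost: 0.428
Total = 0.908.
P(QuickShip | misrouted) = 0.174/0.908 ≈ 0.192
P(Arrow | misrouted) = 0.13/0.908 ≈ 0.143
P(FleetOne | misrouted) = 0.072/0.908 ≈ 0.079
P(Orbit | misrouted) = 0.104/0.908 ≈ 0.115
P(MetroPost | misrouted) = 0.428/0.908 ≈ 0.471

QuickShip 0.192, Arrow 0.143, FleetOne 0.079, Orbit 0.115, MetroPost 0.471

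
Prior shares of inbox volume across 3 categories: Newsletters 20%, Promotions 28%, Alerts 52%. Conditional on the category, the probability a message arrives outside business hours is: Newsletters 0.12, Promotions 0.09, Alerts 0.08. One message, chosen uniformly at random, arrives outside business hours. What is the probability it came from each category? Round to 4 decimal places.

Newsletters 0.2643, Promotions 0.2775, Alerts 0.4581

Unnormalized posteriors (prior × likelihood):
  Newsletters: 0.2 × 0.12 = 0.024
  Promotions: 0.28 × 0.09 = 0.0252
  Alerts: 0.52 × 0.08 = 0.0416
Total = 0.0908.
P(Newsletters | off-hours) = 0.024/0.0908 ≈ 0.2643
P(Promotions | off-hours) = 0.0252/0.0908 ≈ 0.2775
P(Alerts | off-hours) = 0.0416/0.0908 ≈ 0.4581
(Check: 0.2643+0.2775+0.4581 = 0.9999.)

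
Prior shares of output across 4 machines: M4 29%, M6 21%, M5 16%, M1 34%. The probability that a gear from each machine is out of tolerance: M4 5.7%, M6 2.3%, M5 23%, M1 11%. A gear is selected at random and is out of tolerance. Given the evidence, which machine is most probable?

M1

By Bayes' rule, posterior ∝ prior × likelihood:
  M4: 0.29 × 0.057 = 0.01653
  M6: 0.21 × 0.023 = 0.00483
  M5: 0.16 × 0.23 = 0.0368
  M1: 0.34 × 0.11 = 0.0374
Normalizing constant = 0.09556.
Largest term belongs to M1, so M1 is most probable.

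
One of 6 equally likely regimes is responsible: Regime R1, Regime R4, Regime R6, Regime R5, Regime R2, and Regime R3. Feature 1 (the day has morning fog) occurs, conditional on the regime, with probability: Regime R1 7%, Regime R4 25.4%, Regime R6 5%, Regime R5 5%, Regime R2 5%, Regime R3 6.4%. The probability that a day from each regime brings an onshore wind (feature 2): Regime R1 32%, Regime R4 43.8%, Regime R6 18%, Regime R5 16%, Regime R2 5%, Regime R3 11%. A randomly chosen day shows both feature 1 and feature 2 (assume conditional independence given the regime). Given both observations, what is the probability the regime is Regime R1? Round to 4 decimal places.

0.1398

With a uniform prior (1/6 each), posterior ∝ likelihood:
  Regime R1: 0.07 × 0.32 = 0.0224
  Regime R4: 0.254 × 0.438 = 0.111252
  Regime R6: 0.05 × 0.18 = 0.009
  Regime R5: 0.05 × 0.16 = 0.008
  Regime R2: 0.05 × 0.05 = 0.0025
  Regime R3: 0.064 × 0.11 = 0.00704
Total = 0.160192.
P(Regime R1 | evidence) = 0.0224 / 0.160192 ≈ 0.1398.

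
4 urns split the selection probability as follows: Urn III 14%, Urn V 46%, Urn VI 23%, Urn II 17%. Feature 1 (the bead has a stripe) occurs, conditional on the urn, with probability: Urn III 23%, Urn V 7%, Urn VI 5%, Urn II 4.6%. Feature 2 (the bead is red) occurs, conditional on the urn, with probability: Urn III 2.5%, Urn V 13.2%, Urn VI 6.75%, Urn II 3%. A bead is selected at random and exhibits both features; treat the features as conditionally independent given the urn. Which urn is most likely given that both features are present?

Urn V

Prior × likelihood for each hypothesis:
  Urn III: 0.14 × 0.23 × 0.025 = 0.000805
  Urn V: 0.46 × 0.07 × 0.132 = 0.0042504
  Urn VI: 0.23 × 0.05 × 0.0675 = 0.00077625
  Urn II: 0.17 × 0.046 × 0.03 = 0.0002346
Sum = 0.00606625.
Largest term belongs to Urn V, so Urn V is most probable.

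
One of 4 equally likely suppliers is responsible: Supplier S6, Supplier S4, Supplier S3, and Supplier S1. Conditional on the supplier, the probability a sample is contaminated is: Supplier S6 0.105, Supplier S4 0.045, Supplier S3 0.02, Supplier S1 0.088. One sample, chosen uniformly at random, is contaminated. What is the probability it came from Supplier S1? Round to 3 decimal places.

With a uniform prior (1/4 each), posterior ∝ likelihood:
  Supplier S6: 0.105
  Supplier S4: 0.045
  Supplier S3: 0.02
  Supplier S1: 0.088
Sum = 0.258.
P(Supplier S1 | evidence) = 0.088 / 0.258 ≈ 0.341.

0.341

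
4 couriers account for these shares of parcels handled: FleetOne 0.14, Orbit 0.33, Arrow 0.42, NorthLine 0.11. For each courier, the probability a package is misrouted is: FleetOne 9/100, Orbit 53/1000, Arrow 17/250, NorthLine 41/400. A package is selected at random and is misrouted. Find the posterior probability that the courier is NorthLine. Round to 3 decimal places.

By Bayes' rule, posterior ∝ prior × likelihood:
  FleetOne: 0.14 × 0.09 = 0.0126
  Orbit: 0.33 × 0.053 = 0.01749
  Arrow: 0.42 × 0.068 = 0.02856
  NorthLine: 0.11 × 0.1025 = 0.011275
Normalizing constant = 0.069925.
P(NorthLine | evidence) = 0.011275 / 0.069925 ≈ 0.161.

0.161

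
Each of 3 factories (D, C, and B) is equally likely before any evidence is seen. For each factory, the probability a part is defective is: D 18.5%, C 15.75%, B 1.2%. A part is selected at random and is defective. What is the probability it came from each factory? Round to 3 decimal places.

D 0.522, C 0.444, B 0.034

Since the prior is uniform, the posterior is proportional to the likelihood:
  D: 0.185
  C: 0.1575
  B: 0.012
Sum = 0.3545.
P(D | defective) = 0.185/0.3545 ≈ 0.522
P(C | defective) = 0.1575/0.3545 ≈ 0.444
P(B | defective) = 0.012/0.3545 ≈ 0.034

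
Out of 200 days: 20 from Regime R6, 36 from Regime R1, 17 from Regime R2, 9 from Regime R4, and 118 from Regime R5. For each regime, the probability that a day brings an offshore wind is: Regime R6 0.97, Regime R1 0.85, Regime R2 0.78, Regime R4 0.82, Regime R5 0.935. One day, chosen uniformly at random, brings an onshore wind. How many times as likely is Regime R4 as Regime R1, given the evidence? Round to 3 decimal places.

Taking complements, P(onshore | each) = Regime R6 0.03, Regime R1 0.15, Regime R2 0.22, Regime R4 0.18, Regime R5 0.065.
By Bayes' rule, posterior ∝ prior × likelihood:
  Regime R6: 0.1 × 0.03 = 0.003
  Regime R1: 0.18 × 0.15 = 0.027
  Regime R2: 0.085 × 0.22 = 0.0187
  Regime R4: 0.045 × 0.18 = 0.0081
  Regime R5: 0.59 × 0.065 = 0.03835
Sum = 0.09515.
The ratio is 0.0081 / 0.027 (the normalizer cancels) = 0.300.

0.300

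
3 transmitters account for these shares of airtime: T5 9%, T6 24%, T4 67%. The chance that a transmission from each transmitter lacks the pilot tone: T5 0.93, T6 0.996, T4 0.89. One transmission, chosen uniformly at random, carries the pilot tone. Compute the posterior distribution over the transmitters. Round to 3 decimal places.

Taking complements, P(pilot | each) = T5 0.07, T6 0.004, T4 0.11.
Prior × likelihood for each hypothesis:
  T5: 0.09 × 0.07 = 0.0063
  T6: 0.24 × 0.004 = 0.00096
  T4: 0.67 × 0.11 = 0.0737
Total = 0.08096.
P(T5 | pilot) = 0.0063/0.08096 ≈ 0.078
P(T6 | pilot) = 0.00096/0.08096 ≈ 0.012
P(T4 | pilot) = 0.0737/0.08096 ≈ 0.910

T5 0.078, T6 0.012, T4 0.910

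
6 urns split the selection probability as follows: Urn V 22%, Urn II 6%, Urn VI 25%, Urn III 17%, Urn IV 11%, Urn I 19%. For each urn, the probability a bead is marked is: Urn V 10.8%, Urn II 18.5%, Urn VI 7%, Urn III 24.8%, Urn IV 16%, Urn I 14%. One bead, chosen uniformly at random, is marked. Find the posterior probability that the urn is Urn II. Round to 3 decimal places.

0.080

Prior × likelihood for each hypothesis:
  Urn V: 0.22 × 0.108 = 0.02376
  Urn II: 0.06 × 0.185 = 0.0111
  Urn VI: 0.25 × 0.07 = 0.0175
  Urn III: 0.17 × 0.248 = 0.04216
  Urn IV: 0.11 × 0.16 = 0.0176
  Urn I: 0.19 × 0.14 = 0.0266
Total = 0.13872.
P(Urn II | evidence) = 0.0111 / 0.13872 ≈ 0.080.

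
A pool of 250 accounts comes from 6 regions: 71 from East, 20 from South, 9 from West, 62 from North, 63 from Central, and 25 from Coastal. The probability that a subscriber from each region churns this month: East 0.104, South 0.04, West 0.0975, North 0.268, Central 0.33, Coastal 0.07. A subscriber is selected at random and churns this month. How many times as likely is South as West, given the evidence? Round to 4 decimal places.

0.9117

Prior × likelihood for each hypothesis:
  East: 0.284 × 0.104 = 0.029536
  South: 0.08 × 0.04 = 0.0032
  West: 0.036 × 0.0975 = 0.00351
  North: 0.248 × 0.268 = 0.066464
  Central: 0.252 × 0.33 = 0.08316
  Coastal: 0.1 × 0.07 = 0.007
Normalizing constant = 0.19287.
The ratio is 0.0032 / 0.00351 (the normalizer cancels) = 0.9117.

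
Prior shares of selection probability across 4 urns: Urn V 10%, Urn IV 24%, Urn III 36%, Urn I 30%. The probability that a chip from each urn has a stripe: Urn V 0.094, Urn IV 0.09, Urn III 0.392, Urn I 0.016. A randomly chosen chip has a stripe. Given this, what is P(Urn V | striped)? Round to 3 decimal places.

Compute prior × likelihood for every hypothesis:
  Urn V: 0.1 × 0.094 = 0.0094
  Urn IV: 0.24 × 0.09 = 0.0216
  Urn III: 0.36 × 0.392 = 0.14112
  Urn I: 0.3 × 0.016 = 0.0048
Sum = 0.17692.
P(Urn V | evidence) = 0.0094 / 0.17692 ≈ 0.053.

0.053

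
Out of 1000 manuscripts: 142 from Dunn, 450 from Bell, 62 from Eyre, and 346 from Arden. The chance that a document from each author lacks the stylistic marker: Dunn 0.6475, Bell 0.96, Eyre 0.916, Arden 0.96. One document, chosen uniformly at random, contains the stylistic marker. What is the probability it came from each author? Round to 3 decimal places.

Taking complements, P(marker | each) = Dunn 0.3525, Bell 0.04, Eyre 0.084, Arden 0.04.
Compute prior × likelihood for every hypothesis:
  Dunn: 0.142 × 0.3525 = 0.050055
  Bell: 0.45 × 0.04 = 0.018
  Eyre: 0.062 × 0.084 = 0.005208
  Arden: 0.346 × 0.04 = 0.01384
Normalizing constant = 0.087103.
P(Dunn | marker) = 0.050055/0.087103 ≈ 0.575
P(Bell | marker) = 0.018/0.087103 ≈ 0.207
P(Eyre | marker) = 0.005208/0.087103 ≈ 0.060
P(Arden | marker) = 0.01384/0.087103 ≈ 0.159

Dunn 0.575, Bell 0.207, Eyre 0.060, Arden 0.159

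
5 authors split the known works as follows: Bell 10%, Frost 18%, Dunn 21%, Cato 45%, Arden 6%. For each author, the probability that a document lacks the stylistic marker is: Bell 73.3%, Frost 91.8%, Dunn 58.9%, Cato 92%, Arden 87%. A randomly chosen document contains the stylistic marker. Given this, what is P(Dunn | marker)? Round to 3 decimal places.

0.503

Taking complements, P(marker | each) = Bell 0.267, Frost 0.082, Dunn 0.411, Cato 0.08, Arden 0.13.
Unnormalized posteriors (prior × likelihood):
  Bell: 0.1 × 0.267 = 0.0267
  Frost: 0.18 × 0.082 = 0.01476
  Dunn: 0.21 × 0.411 = 0.08631
  Cato: 0.45 × 0.08 = 0.036
  Arden: 0.06 × 0.13 = 0.0078
Sum = 0.17157.
P(Dunn | evidence) = 0.08631 / 0.17157 ≈ 0.503.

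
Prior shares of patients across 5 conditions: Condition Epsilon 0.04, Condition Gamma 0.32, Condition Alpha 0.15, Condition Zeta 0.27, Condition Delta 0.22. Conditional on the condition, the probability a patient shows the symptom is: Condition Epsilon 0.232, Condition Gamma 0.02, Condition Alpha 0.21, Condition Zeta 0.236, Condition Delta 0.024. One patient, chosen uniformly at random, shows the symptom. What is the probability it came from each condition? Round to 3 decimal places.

Condition Epsilon 0.080, Condition Gamma 0.055, Condition Alpha 0.271, Condition Zeta 0.548, Condition Delta 0.045

Unnormalized posteriors (prior × likelihood):
  Condition Epsilon: 0.04 × 0.232 = 0.00928
  Condition Gamma: 0.32 × 0.02 = 0.0064
  Condition Alpha: 0.15 × 0.21 = 0.0315
  Condition Zeta: 0.27 × 0.236 = 0.06372
  Condition Delta: 0.22 × 0.024 = 0.00528
Total = 0.11618.
P(Condition Epsilon | symptomatic) = 0.00928/0.11618 ≈ 0.080
P(Condition Gamma | symptomatic) = 0.0064/0.11618 ≈ 0.055
P(Condition Alpha | symptomatic) = 0.0315/0.11618 ≈ 0.271
P(Condition Zeta | symptomatic) = 0.06372/0.11618 ≈ 0.548
P(Condition Delta | symptomatic) = 0.00528/0.11618 ≈ 0.045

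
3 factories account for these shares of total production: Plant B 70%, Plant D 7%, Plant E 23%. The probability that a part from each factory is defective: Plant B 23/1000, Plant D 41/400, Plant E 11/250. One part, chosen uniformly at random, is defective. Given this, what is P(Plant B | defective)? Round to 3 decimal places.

0.482

Prior × likelihood for each hypothesis:
  Plant B: 0.7 × 0.023 = 0.0161
  Plant D: 0.07 × 0.1025 = 0.007175
  Plant E: 0.23 × 0.044 = 0.01012
Sum = 0.033395.
P(Plant B | evidence) = 0.0161 / 0.033395 ≈ 0.482.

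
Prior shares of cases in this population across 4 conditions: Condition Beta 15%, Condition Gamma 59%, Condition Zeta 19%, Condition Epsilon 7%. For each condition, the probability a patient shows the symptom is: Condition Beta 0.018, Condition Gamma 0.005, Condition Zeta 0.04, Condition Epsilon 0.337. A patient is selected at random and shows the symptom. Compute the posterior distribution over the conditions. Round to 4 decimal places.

Prior × likelihood for each hypothesis:
  Condition Beta: 0.15 × 0.018 = 0.0027
  Condition Gamma: 0.59 × 0.005 = 0.00295
  Condition Zeta: 0.19 × 0.04 = 0.0076
  Condition Epsilon: 0.07 × 0.337 = 0.02359
Total = 0.03684.
P(Condition Beta | symptomatic) = 0.0027/0.03684 ≈ 0.0733
P(Condition Gamma | symptomatic) = 0.00295/0.03684 ≈ 0.0801
P(Condition Zeta | symptomatic) = 0.0076/0.03684 ≈ 0.2063
P(Condition Epsilon | symptomatic) = 0.02359/0.03684 ≈ 0.6403

Condition Beta 0.0733, Condition Gamma 0.0801, Condition Zeta 0.2063, Condition Epsilon 0.6403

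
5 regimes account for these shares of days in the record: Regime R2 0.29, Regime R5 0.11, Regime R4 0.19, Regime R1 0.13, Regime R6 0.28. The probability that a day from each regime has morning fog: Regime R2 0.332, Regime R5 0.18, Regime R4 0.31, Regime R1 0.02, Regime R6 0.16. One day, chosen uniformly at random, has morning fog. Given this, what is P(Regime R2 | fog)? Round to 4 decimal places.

0.4330

Unnormalized posteriors (prior × likelihood):
  Regime R2: 0.29 × 0.332 = 0.09628
  Regime R5: 0.11 × 0.18 = 0.0198
  Regime R4: 0.19 × 0.31 = 0.0589
  Regime R1: 0.13 × 0.02 = 0.0026
  Regime R6: 0.28 × 0.16 = 0.0448
Total = 0.22238.
P(Regime R2 | evidence) = 0.09628 / 0.22238 ≈ 0.4330.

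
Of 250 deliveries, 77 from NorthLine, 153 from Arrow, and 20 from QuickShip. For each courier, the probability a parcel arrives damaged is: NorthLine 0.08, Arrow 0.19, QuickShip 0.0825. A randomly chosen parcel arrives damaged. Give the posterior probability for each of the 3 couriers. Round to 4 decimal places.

Compute prior × likelihood for every hypothesis:
  NorthLine: 0.308 × 0.08 = 0.02464
  Arrow: 0.612 × 0.19 = 0.11628
  QuickShip: 0.08 × 0.0825 = 0.0066
Sum = 0.14752.
P(NorthLine | damaged) = 0.02464/0.14752 ≈ 0.1670
P(Arrow | damaged) = 0.11628/0.14752 ≈ 0.7882
P(QuickShip | damaged) = 0.0066/0.14752 ≈ 0.0447

NorthLine 0.1670, Arrow 0.7882, QuickShip 0.0447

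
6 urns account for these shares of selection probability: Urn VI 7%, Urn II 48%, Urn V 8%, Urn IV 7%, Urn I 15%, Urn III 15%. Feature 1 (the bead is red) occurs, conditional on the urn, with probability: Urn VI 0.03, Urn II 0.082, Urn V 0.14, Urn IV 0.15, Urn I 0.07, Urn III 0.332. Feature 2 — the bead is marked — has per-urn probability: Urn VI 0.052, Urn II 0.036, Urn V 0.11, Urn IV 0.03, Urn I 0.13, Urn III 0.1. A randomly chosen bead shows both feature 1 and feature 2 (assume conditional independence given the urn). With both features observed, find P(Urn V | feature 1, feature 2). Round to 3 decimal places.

0.131

Unnormalized posteriors (prior × likelihood):
  Urn VI: 0.07 × 0.03 × 0.052 = 0.0001092
  Urn II: 0.48 × 0.082 × 0.036 = 0.00141696
  Urn V: 0.08 × 0.14 × 0.11 = 0.001232
  Urn IV: 0.07 × 0.15 × 0.03 = 0.000315
  Urn I: 0.15 × 0.07 × 0.13 = 0.001365
  Urn III: 0.15 × 0.332 × 0.1 = 0.00498
Normalizing constant = 0.00941816.
P(Urn V | evidence) = 0.001232 / 0.00941816 ≈ 0.131.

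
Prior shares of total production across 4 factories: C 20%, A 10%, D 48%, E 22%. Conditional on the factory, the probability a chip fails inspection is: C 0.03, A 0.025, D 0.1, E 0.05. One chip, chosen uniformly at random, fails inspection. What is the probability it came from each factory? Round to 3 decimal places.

Compute prior × likelihood for every hypothesis:
  C: 0.2 × 0.03 = 0.006
  A: 0.1 × 0.025 = 0.0025
  D: 0.48 × 0.1 = 0.048
  E: 0.22 × 0.05 = 0.011
Normalizing constant = 0.0675.
P(C | nonconforming) = 0.006/0.0675 ≈ 0.089
P(A | nonconforming) = 0.0025/0.0675 ≈ 0.037
P(D | nonconforming) = 0.048/0.0675 ≈ 0.711
P(E | nonconforming) = 0.011/0.0675 ≈ 0.163

C 0.089, A 0.037, D 0.711, E 0.163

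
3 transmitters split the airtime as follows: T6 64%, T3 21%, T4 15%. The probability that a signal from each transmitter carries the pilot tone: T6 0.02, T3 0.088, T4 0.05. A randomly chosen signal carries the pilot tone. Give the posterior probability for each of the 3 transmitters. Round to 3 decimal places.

T6 0.330, T3 0.477, T4 0.193

By Bayes' rule, posterior ∝ prior × likelihood:
  T6: 0.64 × 0.02 = 0.0128
  T3: 0.21 × 0.088 = 0.01848
  T4: 0.15 × 0.05 = 0.0075
Normalizing constant = 0.03878.
P(T6 | pilot) = 0.0128/0.03878 ≈ 0.330
P(T3 | pilot) = 0.01848/0.03878 ≈ 0.477
P(T4 | pilot) = 0.0075/0.03878 ≈ 0.193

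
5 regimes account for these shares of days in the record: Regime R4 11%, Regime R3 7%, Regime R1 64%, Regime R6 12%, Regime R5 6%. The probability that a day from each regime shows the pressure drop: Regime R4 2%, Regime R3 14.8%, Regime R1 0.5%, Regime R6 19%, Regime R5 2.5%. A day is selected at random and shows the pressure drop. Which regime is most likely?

Regime R6

Prior × likelihood for each hypothesis:
  Regime R4: 0.11 × 0.02 = 0.0022
  Regime R3: 0.07 × 0.148 = 0.01036
  Regime R1: 0.64 × 0.005 = 0.0032
  Regime R6: 0.12 × 0.19 = 0.0228
  Regime R5: 0.06 × 0.025 = 0.0015
Sum = 0.04006.
Largest term belongs to Regime R6, so Regime R6 is most probable.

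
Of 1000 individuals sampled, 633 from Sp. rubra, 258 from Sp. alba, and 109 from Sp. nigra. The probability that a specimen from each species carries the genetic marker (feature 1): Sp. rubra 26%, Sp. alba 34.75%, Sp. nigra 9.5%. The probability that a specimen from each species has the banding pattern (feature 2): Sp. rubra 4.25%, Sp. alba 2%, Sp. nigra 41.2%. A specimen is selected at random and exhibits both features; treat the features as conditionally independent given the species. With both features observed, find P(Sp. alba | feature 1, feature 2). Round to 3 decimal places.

0.137

By Bayes' rule, posterior ∝ prior × likelihood:
  Sp. rubra: 0.633 × 0.26 × 0.0425 = 0.00699465
  Sp. alba: 0.258 × 0.3475 × 0.02 = 0.0017931
  Sp. nigra: 0.109 × 0.095 × 0.412 = 0.00426626
Total = 0.01305401.
P(Sp. alba | evidence) = 0.0017931 / 0.01305401 ≈ 0.137.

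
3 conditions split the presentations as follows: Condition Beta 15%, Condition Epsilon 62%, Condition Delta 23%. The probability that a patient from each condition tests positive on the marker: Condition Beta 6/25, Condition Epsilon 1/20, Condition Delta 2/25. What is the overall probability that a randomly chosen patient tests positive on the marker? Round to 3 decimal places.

0.085

Prior × likelihood for each hypothesis:
  Condition Beta: 0.15 × 0.24 = 0.036
  Condition Epsilon: 0.62 × 0.05 = 0.031
  Condition Delta: 0.23 × 0.08 = 0.0184
P(marker-positive) = 0.036 + 0.031 + 0.0184 = 0.0854 → 0.085.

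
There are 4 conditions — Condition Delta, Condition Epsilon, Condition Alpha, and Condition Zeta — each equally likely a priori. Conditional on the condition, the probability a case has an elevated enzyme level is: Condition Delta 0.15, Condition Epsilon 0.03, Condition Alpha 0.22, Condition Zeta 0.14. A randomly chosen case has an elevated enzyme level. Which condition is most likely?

Since the prior is uniform, the posterior is proportional to the likelihood:
  Condition Delta: 0.15
  Condition Epsilon: 0.03
  Condition Alpha: 0.22
  Condition Zeta: 0.14
Normalizing constant = 0.54.
Largest term belongs to Condition Alpha, so Condition Alpha is most probable.

Condition Alpha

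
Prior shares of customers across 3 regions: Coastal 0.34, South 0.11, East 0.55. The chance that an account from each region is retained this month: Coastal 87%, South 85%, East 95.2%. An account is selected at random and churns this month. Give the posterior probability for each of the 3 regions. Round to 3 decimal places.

Taking complements, P(churn | each) = Coastal 0.13, South 0.15, East 0.048.
Prior × likelihood for each hypothesis:
  Coastal: 0.34 × 0.13 = 0.0442
  South: 0.11 × 0.15 = 0.0165
  East: 0.55 × 0.048 = 0.0264
Normalizing constant = 0.0871.
P(Coastal | churn) = 0.0442/0.0871 ≈ 0.507
P(South | churn) = 0.0165/0.0871 ≈ 0.189
P(East | churn) = 0.0264/0.0871 ≈ 0.303
(Check: 0.507+0.189+0.303 = 0.999.)

Coastal 0.507, South 0.189, East 0.303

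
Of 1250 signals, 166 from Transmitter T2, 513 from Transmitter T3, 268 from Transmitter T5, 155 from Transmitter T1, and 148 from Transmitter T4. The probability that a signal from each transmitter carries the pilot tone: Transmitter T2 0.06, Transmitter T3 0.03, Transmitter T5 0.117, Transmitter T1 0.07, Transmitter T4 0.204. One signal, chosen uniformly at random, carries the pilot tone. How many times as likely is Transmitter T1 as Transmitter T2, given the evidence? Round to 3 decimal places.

1.089

Prior × likelihood for each hypothesis:
  Transmitter T2: 0.1328 × 0.06 = 0.007968
  Transmitter T3: 0.4104 × 0.03 = 0.012312
  Transmitter T5: 0.2144 × 0.117 = 0.0250848
  Transmitter T1: 0.124 × 0.07 = 0.00868
  Transmitter T4: 0.1184 × 0.204 = 0.0241536
Sum = 0.0781984.
The ratio is 0.00868 / 0.007968 (the normalizer cancels) = 1.089.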